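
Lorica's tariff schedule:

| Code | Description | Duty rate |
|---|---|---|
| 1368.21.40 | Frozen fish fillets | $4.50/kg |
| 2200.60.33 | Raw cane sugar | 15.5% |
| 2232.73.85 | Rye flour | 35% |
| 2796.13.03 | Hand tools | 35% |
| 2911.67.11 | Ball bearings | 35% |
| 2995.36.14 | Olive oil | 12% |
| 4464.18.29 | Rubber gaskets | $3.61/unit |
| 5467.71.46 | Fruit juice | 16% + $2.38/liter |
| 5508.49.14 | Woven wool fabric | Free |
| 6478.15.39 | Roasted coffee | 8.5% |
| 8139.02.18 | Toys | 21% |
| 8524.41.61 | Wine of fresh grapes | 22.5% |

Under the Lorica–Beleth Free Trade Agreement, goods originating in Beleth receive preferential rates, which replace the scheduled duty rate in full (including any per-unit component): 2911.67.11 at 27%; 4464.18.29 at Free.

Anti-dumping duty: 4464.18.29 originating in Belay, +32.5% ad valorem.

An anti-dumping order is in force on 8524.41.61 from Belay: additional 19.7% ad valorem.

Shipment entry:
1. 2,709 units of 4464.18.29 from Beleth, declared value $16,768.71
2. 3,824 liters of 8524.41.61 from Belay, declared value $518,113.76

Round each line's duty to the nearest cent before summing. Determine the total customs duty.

$218,644.01

Line 1 (4464.18.29, Beleth, 2,709 units, $16,768.71):
Base rate for 4464.18.29 is $3.61/unit.
Origin Beleth qualifies under the Lorica–Beleth agreement and 4464.18.29 is covered: preferential rate Free applies instead.
The additional-duty order on 4464.18.29 targets Belay, not Beleth; it does not apply.
Duty = $16,768.71 × 0% = $0.00.
Line 2 (8524.41.61, Belay, 3,824 liters, $518,113.76):
Base rate for 8524.41.61 is 22.5%.
Additional duty on 8524.41.61 from Belay: +19.7%. Applied ad valorem rate: 22.5% + 19.7% = 42.2%.
Duty = $518,113.76 × 42.2% = $218,644.01.
Total = $0.00 + $218,644.01 = $218,644.01.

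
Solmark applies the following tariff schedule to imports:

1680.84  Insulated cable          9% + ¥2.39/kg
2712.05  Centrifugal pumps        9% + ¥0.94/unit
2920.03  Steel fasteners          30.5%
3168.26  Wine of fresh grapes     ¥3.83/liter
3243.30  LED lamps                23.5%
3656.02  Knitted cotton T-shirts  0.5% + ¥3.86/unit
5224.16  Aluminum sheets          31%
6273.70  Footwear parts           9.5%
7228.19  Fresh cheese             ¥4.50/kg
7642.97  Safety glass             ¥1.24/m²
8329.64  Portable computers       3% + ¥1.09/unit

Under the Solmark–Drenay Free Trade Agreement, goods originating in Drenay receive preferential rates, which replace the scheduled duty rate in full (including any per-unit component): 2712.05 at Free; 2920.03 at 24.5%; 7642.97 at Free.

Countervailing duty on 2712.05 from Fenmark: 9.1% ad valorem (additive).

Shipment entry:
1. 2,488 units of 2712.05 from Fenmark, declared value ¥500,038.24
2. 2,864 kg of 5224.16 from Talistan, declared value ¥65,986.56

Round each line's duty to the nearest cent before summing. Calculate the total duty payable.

Line 1 (2712.05, Fenmark, 2,488 units, ¥500,038.24):
Base rate for 2712.05 is 9% + ¥0.94/unit.
2712.05 has an FTA preferential rate, but origin Fenmark is not Drenay; base rate stands.
Additional duty on 2712.05 from Fenmark: +9.1%. Applied ad valorem rate: 9% + 9.1% = 18.1%.
Duty = ¥500,038.24 × 18.1% + 2,488 × ¥0.94 = ¥92,845.64.
Line 2 (5224.16, Talistan, 2,864 kg, ¥65,986.56):
Base rate for 5224.16 is 31%.
Duty = ¥65,986.56 × 31% = ¥20,455.83.
Total = ¥92,845.64 + ¥20,455.83 = ¥113,301.47.

¥113,301.47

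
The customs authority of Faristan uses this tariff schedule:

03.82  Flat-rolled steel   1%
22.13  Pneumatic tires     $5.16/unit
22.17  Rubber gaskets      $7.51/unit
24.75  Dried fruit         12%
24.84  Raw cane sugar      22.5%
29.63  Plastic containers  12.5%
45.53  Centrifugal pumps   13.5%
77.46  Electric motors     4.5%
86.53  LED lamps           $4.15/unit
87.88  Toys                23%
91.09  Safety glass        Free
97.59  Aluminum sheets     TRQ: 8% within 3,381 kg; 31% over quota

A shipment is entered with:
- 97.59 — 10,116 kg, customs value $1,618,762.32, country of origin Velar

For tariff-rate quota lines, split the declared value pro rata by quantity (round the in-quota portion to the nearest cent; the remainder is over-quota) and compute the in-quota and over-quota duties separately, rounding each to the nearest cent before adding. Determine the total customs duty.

$377,379.97

Line 1 (97.59, Velar, 10,116 kg, $1,618,762.32):
Code 97.59 is under a tariff-rate quota (threshold 3,381 kg). In-quota: 3,381 kg at 8%; over-quota: 6,735 kg at 31%.
Pro-rata value split: in-quota = $1,618,762.32 × 3,381/10,116 = $541,027.62; over-quota = $1,618,762.32 − $541,027.62 = $1,077,734.70.
In-quota duty = $541,027.62 × 8% = $43,282.21. Over-quota duty = $1,077,734.70 × 31% = $334,097.76.
Line duty = $43,282.21 + $334,097.76 = $377,379.97.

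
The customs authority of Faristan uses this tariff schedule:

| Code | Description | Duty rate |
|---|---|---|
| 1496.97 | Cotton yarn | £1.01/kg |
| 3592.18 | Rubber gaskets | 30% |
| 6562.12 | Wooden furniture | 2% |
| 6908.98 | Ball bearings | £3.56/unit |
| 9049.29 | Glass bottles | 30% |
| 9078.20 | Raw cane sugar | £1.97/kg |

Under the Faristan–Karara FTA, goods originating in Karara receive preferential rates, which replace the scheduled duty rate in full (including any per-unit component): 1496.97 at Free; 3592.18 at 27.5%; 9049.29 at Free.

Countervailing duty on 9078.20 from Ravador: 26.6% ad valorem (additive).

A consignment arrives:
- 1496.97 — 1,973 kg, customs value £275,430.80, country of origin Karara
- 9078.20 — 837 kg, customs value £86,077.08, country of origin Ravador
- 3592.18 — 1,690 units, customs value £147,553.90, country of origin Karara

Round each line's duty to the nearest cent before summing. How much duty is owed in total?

Line 1 (1496.97, Karara, 1,973 kg, £275,430.80):
Base rate for 1496.97 is £1.01/kg.
Origin Karara qualifies under the Faristan–Karara agreement and 1496.97 is covered: preferential rate Free applies instead.
Duty = £275,430.80 × 0% = £0.00.
Line 2 (9078.20, Ravador, 837 kg, £86,077.08):
Base rate for 9078.20 is £1.97/kg.
Additional duty on 9078.20 from Ravador: +26.6% ad valorem. Applied ad valorem rate = 26.6%.
Duty = £86,077.08 × 26.6% + 837 × £1.97 = £24,545.39.
Line 3 (3592.18, Karara, 1,690 units, £147,553.90):
Base rate for 3592.18 is 30%.
Origin Karara qualifies under the Faristan–Karara agreement and 3592.18 is covered: preferential rate 27.5% applies instead.
Duty = £147,553.90 × 27.5% = £40,577.32.
Total = £0.00 + £24,545.39 + £40,577.32 = £65,122.71.

£65,122.71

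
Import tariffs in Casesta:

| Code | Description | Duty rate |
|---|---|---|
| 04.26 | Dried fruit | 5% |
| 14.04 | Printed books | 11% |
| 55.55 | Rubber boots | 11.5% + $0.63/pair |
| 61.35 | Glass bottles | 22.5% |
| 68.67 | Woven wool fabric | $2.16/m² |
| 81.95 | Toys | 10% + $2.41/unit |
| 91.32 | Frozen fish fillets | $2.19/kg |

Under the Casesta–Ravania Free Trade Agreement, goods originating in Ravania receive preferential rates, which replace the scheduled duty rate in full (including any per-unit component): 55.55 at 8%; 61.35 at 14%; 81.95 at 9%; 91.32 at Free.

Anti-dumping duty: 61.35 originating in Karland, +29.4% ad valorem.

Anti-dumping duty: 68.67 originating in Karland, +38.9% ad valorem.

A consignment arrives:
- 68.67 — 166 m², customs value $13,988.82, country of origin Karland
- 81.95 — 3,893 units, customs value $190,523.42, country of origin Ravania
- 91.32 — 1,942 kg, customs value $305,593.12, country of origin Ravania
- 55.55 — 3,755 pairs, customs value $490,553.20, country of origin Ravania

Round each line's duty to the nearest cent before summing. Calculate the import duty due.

Line 1 (68.67, Karland, 166 m², $13,988.82):
Base rate for 68.67 is $2.16/m².
Additional duty on 68.67 from Karland: +38.9% ad valorem. Applied ad valorem rate = 38.9%.
Duty = $13,988.82 × 38.9% + 166 × $2.16 = $5,800.21.
Line 2 (81.95, Ravania, 3,893 units, $190,523.42):
Base rate for 81.95 is 10% + $2.41/unit.
Origin Ravania qualifies under the Casesta–Ravania agreement and 81.95 is covered: preferential rate 9% applies instead.
Duty = $190,523.42 × 9% = $17,147.11.
Line 3 (91.32, Ravania, 1,942 kg, $305,593.12):
Base rate for 91.32 is $2.19/kg.
Origin Ravania qualifies under the Casesta–Ravania agreement and 91.32 is covered: preferential rate Free applies instead.
Duty = $305,593.12 × 0% = $0.00.
Line 4 (55.55, Ravania, 3,755 pairs, $490,553.20):
Base rate for 55.55 is 11.5% + $0.63/pair.
Origin Ravania qualifies under the Casesta–Ravania agreement and 55.55 is covered: preferential rate 8% applies instead.
Duty = $490,553.20 × 8% = $39,244.26.
Total = $5,800.21 + $17,147.11 + $0.00 + $39,244.26 = $62,191.58.

$62,191.58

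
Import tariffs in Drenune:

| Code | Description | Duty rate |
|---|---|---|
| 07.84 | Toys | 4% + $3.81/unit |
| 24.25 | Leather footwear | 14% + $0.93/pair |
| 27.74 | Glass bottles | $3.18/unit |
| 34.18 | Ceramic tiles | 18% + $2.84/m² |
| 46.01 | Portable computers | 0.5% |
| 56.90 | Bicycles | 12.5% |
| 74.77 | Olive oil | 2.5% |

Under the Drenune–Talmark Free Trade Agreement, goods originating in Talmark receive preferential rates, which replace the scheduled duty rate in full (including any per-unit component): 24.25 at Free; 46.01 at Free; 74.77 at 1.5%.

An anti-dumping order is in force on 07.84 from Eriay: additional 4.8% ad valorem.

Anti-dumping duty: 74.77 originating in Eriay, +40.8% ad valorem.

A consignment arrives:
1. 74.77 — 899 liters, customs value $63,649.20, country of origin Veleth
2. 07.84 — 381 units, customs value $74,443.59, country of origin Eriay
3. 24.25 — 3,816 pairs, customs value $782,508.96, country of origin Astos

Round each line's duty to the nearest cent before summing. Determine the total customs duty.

Line 1 (74.77, Veleth, 899 liters, $63,649.20):
Base rate for 74.77 is 2.5%.
74.77 has an FTA preferential rate, but origin Veleth is not Talmark; base rate stands.
The additional-duty order on 74.77 targets Eriay, not Veleth; it does not apply.
Duty = $63,649.20 × 2.5% = $1,591.23.
Line 2 (07.84, Eriay, 381 units, $74,443.59):
Base rate for 07.84 is 4% + $3.81/unit.
Additional duty on 07.84 from Eriay: +4.8%. Applied ad valorem rate: 4% + 4.8% = 8.8%.
Duty = $74,443.59 × 8.8% + 381 × $3.81 = $8,002.65.
Line 3 (24.25, Astos, 3,816 pairs, $782,508.96):
Base rate for 24.25 is 14% + $0.93/pair.
24.25 has an FTA preferential rate, but origin Astos is not Talmark; base rate stands.
Duty = $782,508.96 × 14% + 3,816 × $0.93 = $113,100.13.
Total = $1,591.23 + $8,002.65 + $113,100.13 = $122,694.01.

$122,694.01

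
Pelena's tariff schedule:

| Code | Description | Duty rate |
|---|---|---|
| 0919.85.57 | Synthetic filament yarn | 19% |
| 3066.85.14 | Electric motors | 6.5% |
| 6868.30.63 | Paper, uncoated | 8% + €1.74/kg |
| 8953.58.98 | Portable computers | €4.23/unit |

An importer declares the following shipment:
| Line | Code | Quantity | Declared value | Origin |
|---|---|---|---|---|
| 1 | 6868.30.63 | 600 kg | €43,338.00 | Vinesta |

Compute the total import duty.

€4,511.04

Line 1 (6868.30.63, Vinesta, 600 kg, €43,338.00):
Base rate for 6868.30.63 is 8% + €1.74/kg.
Duty = €43,338.00 × 8% + 600 × €1.74 = €4,511.04.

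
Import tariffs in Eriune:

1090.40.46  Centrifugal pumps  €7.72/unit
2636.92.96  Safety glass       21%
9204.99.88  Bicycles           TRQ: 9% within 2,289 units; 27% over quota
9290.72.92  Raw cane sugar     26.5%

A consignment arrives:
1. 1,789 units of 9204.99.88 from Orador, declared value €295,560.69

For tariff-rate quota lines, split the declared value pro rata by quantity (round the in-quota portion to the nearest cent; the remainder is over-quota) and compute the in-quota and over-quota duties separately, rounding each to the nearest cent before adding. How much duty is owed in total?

€26,600.46

Line 1 (9204.99.88, Orador, 1,789 units, €295,560.69):
Code 9204.99.88 is under a tariff-rate quota (threshold 2,289 units). Quantity 1,789 units is within the quota, so the in-quota rate 9% applies to the full value.
Duty = €295,560.69 × 9% = €26,600.46.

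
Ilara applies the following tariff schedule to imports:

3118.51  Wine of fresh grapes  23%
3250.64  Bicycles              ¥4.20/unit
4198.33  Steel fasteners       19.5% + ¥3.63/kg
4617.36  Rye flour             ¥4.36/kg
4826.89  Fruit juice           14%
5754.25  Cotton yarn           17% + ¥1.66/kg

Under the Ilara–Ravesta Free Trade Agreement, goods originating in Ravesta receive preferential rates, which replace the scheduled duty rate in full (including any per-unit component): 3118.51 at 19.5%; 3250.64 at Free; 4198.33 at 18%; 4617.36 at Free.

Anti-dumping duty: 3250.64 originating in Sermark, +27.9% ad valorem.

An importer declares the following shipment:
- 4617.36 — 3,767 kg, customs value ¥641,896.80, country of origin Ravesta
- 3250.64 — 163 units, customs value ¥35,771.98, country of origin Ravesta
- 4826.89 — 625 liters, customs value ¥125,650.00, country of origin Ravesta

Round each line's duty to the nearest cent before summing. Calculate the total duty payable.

Line 1 (4617.36, Ravesta, 3,767 kg, ¥641,896.80):
Base rate for 4617.36 is ¥4.36/kg.
Origin Ravesta qualifies under the Ilara–Ravesta agreement and 4617.36 is covered: preferential rate Free applies instead.
Duty = ¥641,896.80 × 0% = ¥0.00.
Line 2 (3250.64, Ravesta, 163 units, ¥35,771.98):
Base rate for 3250.64 is ¥4.20/unit.
Origin Ravesta qualifies under the Ilara–Ravesta agreement and 3250.64 is covered: preferential rate Free applies instead.
The additional-duty order on 3250.64 targets Sermark, not Ravesta; it does not apply.
Duty = ¥35,771.98 × 0% = ¥0.00.
Line 3 (4826.89, Ravesta, 625 liters, ¥125,650.00):
Base rate for 4826.89 is 14%.
Origin Ravesta is the FTA partner but 4826.89 is not on the preference list; base rate stands.
Duty = ¥125,650.00 × 14% = ¥17,591.00.
Total = ¥0.00 + ¥0.00 + ¥17,591.00 = ¥17,591.00.

¥17,591.00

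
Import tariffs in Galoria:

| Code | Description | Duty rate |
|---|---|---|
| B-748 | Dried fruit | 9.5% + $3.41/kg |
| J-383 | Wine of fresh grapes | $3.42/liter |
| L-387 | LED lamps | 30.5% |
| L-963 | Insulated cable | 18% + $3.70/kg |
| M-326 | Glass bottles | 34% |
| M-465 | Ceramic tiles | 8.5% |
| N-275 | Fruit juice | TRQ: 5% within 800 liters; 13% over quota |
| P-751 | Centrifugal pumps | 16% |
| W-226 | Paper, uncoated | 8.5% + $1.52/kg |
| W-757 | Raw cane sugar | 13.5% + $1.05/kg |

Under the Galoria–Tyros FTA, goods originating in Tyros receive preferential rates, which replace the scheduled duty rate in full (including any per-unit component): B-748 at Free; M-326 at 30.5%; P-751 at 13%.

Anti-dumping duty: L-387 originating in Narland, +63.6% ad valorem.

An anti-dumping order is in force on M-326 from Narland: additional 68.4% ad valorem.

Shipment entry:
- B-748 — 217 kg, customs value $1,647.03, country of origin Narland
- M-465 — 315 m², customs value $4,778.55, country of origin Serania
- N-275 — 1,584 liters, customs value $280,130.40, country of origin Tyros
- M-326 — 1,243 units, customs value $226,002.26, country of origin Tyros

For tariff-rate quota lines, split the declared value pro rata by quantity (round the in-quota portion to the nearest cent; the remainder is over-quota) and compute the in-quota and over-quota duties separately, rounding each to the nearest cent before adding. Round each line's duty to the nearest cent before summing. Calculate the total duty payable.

$95,331.86

Line 1 (B-748, Narland, 217 kg, $1,647.03):
Base rate for B-748 is 9.5% + $3.41/kg.
B-748 has an FTA preferential rate, but origin Narland is not Tyros; base rate stands.
Duty = $1,647.03 × 9.5% + 217 × $3.41 = $896.44.
Line 2 (M-465, Serania, 315 m², $4,778.55):
Base rate for M-465 is 8.5%.
Duty = $4,778.55 × 8.5% = $406.18.
Line 3 (N-275, Tyros, 1,584 liters, $280,130.40):
Code N-275 is under a tariff-rate quota (threshold 800 liters). In-quota: 800 liters at 5%; over-quota: 784 liters at 13%.
Pro-rata value split: in-quota = $280,130.40 × 800/1,584 = $141,480.00; over-quota = $280,130.40 − $141,480.00 = $138,650.40.
In-quota duty = $141,480.00 × 5% = $7,074.00. Over-quota duty = $138,650.40 × 13% = $18,024.55.
Line duty = $7,074.00 + $18,024.55 = $25,098.55.
Line 4 (M-326, Tyros, 1,243 units, $226,002.26):
Base rate for M-326 is 34%.
Origin Tyros qualifies under the Galoria–Tyros agreement and M-326 is covered: preferential rate 30.5% applies instead.
The additional-duty order on M-326 targets Narland, not Tyros; it does not apply.
Duty = $226,002.26 × 30.5% = $68,930.69.
Total = $896.44 + $406.18 + $25,098.55 + $68,930.69 = $95,331.86.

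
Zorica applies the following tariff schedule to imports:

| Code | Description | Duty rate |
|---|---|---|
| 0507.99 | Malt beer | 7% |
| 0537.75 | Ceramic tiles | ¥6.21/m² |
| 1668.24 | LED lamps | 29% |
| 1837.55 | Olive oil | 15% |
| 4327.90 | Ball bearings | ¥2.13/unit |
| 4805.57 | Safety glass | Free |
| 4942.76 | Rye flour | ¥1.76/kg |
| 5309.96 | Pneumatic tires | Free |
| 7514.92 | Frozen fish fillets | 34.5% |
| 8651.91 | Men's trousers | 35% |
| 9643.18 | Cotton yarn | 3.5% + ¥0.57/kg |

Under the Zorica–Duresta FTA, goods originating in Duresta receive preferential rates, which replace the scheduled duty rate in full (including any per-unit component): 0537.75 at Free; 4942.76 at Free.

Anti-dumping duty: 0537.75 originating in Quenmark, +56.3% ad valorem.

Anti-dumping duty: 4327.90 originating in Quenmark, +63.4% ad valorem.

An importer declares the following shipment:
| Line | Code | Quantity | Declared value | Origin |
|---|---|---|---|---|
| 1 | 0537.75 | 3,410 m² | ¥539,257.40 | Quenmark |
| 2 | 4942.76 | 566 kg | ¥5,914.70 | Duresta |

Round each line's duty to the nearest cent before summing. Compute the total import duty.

¥324,778.02

Line 1 (0537.75, Quenmark, 3,410 m², ¥539,257.40):
Base rate for 0537.75 is ¥6.21/m².
0537.75 has an FTA preferential rate, but origin Quenmark is not Duresta; base rate stands.
Additional duty on 0537.75 from Quenmark: +56.3% ad valorem. Applied ad valorem rate = 56.3%.
Duty = ¥539,257.40 × 56.3% + 3,410 × ¥6.21 = ¥324,778.02.
Line 2 (4942.76, Duresta, 566 kg, ¥5,914.70):
Base rate for 4942.76 is ¥1.76/kg.
Origin Duresta qualifies under the Zorica–Duresta agreement and 4942.76 is covered: preferential rate Free applies instead.
Duty = ¥5,914.70 × 0% = ¥0.00.
Total = ¥324,778.02 + ¥0.00 = ¥324,778.02.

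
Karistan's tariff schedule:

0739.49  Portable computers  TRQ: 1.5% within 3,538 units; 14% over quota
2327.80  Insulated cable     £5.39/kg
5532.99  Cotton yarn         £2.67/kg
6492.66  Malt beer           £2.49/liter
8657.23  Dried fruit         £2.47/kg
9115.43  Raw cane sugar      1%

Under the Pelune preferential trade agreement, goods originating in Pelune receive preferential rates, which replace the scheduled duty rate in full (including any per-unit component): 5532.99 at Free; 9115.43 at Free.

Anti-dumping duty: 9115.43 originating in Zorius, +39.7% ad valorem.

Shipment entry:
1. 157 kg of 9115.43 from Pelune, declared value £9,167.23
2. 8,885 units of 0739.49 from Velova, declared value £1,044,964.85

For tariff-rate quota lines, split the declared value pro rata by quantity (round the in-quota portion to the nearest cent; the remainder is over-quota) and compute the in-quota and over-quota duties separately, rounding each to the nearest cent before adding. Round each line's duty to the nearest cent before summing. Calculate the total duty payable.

£94,282.05

Line 1 (9115.43, Pelune, 157 kg, £9,167.23):
Base rate for 9115.43 is 1%.
Origin Pelune qualifies under the Karistan–Pelune agreement and 9115.43 is covered: preferential rate Free applies instead.
The additional-duty order on 9115.43 targets Zorius, not Pelune; it does not apply.
Duty = £9,167.23 × 0% = £0.00.
Line 2 (0739.49, Velova, 8,885 units, £1,044,964.85):
Code 0739.49 is under a tariff-rate quota (threshold 3,538 units). In-quota: 3,538 units at 1.5%; over-quota: 5,347 units at 14%.
Pro-rata value split: in-quota = £1,044,964.85 × 3,538/8,885 = £416,104.18; over-quota = £1,044,964.85 − £416,104.18 = £628,860.67.
In-quota duty = £416,104.18 × 1.5% = £6,241.56. Over-quota duty = £628,860.67 × 14% = £88,040.49.
Line duty = £6,241.56 + £88,040.49 = £94,282.05.
Total = £0.00 + £94,282.05 = £94,282.05.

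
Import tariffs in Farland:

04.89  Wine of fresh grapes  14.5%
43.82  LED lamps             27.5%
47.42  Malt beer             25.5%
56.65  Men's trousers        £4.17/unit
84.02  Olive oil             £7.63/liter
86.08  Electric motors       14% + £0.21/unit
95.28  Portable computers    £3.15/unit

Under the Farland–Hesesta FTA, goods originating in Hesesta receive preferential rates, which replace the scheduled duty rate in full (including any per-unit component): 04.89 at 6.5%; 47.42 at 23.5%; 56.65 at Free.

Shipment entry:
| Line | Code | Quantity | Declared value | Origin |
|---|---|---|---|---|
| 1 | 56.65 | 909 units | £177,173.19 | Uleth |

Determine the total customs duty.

£3,790.53

Line 1 (56.65, Uleth, 909 units, £177,173.19):
Base rate for 56.65 is £4.17/unit.
56.65 has an FTA preferential rate, but origin Uleth is not Hesesta; base rate stands.
Duty = 909 × £4.17 = £3,790.53.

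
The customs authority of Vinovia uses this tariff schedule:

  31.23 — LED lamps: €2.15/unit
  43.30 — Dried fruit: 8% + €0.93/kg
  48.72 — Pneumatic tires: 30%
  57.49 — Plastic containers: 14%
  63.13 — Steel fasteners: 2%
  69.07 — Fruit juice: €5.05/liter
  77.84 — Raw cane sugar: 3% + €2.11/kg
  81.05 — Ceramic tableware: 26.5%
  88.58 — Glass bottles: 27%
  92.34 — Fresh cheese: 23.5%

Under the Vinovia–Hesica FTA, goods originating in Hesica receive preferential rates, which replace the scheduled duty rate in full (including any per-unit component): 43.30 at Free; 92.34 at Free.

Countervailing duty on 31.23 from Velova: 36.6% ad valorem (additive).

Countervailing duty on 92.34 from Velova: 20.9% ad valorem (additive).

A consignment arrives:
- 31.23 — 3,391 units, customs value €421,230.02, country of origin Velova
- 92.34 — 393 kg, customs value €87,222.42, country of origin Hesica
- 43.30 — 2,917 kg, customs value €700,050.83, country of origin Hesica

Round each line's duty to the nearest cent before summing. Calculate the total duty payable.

Line 1 (31.23, Velova, 3,391 units, €421,230.02):
Base rate for 31.23 is €2.15/unit.
Additional duty on 31.23 from Velova: +36.6% ad valorem. Applied ad valorem rate = 36.6%.
Duty = €421,230.02 × 36.6% + 3,391 × €2.15 = €161,460.84.
Line 2 (92.34, Hesica, 393 kg, €87,222.42):
Base rate for 92.34 is 23.5%.
Origin Hesica qualifies under the Vinovia–Hesica agreement and 92.34 is covered: preferential rate Free applies instead.
The additional-duty order on 92.34 targets Velova, not Hesica; it does not apply.
Duty = €87,222.42 × 0% = €0.00.
Line 3 (43.30, Hesica, 2,917 kg, €700,050.83):
Base rate for 43.30 is 8% + €0.93/kg.
Origin Hesica qualifies under the Vinovia–Hesica agreement and 43.30 is covered: preferential rate Free applies instead.
Duty = €700,050.83 × 0% = €0.00.
Total = €161,460.84 + €0.00 + €0.00 = €161,460.84.

€161,460.84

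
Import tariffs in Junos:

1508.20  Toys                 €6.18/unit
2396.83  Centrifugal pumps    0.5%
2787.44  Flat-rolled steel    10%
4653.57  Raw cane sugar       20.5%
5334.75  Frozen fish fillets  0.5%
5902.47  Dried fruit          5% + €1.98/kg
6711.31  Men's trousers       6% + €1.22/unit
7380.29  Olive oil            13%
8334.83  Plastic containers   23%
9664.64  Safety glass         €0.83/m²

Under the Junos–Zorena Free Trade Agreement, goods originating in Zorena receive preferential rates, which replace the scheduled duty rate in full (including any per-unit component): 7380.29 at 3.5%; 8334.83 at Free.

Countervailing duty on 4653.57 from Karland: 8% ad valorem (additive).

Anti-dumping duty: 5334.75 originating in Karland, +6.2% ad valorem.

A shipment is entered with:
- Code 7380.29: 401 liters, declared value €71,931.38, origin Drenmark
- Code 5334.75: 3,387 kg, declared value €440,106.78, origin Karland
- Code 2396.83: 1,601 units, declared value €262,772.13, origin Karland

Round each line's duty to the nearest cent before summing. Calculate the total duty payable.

Line 1 (7380.29, Drenmark, 401 liters, €71,931.38):
Base rate for 7380.29 is 13%.
7380.29 has an FTA preferential rate, but origin Drenmark is not Zorena; base rate stands.
Duty = €71,931.38 × 13% = €9,351.08.
Line 2 (5334.75, Karland, 3,387 kg, €440,106.78):
Base rate for 5334.75 is 0.5%.
Additional duty on 5334.75 from Karland: +6.2%. Applied ad valorem rate: 0.5% + 6.2% = 6.7%.
Duty = €440,106.78 × 6.7% = €29,487.15.
Line 3 (2396.83, Karland, 1,601 units, €262,772.13):
Base rate for 2396.83 is 0.5%.
Duty = €262,772.13 × 0.5% = €1,313.86.
Total = €9,351.08 + €29,487.15 + €1,313.86 = €40,152.09.

€40,152.09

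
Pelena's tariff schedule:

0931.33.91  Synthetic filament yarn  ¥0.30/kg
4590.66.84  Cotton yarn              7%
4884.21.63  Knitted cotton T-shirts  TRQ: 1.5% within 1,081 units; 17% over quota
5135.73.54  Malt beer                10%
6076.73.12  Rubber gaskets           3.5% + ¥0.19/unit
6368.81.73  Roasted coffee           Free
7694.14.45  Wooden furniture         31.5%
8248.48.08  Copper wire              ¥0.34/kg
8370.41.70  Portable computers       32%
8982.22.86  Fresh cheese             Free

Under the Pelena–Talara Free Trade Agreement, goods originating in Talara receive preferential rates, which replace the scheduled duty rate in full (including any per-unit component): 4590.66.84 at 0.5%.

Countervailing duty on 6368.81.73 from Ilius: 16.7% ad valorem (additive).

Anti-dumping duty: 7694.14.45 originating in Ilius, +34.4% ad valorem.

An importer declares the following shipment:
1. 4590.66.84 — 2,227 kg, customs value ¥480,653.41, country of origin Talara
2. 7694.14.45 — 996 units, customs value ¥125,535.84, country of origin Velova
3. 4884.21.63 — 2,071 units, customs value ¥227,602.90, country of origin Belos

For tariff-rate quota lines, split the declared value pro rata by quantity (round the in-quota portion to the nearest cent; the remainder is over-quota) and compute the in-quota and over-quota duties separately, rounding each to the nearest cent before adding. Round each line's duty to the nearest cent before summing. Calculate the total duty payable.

Line 1 (4590.66.84, Talara, 2,227 kg, ¥480,653.41):
Base rate for 4590.66.84 is 7%.
Origin Talara qualifies under the Pelena–Talara agreement and 4590.66.84 is covered: preferential rate 0.5% applies instead.
Duty = ¥480,653.41 × 0.5% = ¥2,403.27.
Line 2 (7694.14.45, Velova, 996 units, ¥125,535.84):
Base rate for 7694.14.45 is 31.5%.
The additional-duty order on 7694.14.45 targets Ilius, not Velova; it does not apply.
Duty = ¥125,535.84 × 31.5% = ¥39,543.79.
Line 3 (4884.21.63, Belos, 2,071 units, ¥227,602.90):
Code 4884.21.63 is under a tariff-rate quota (threshold 1,081 units). In-quota: 1,081 units at 1.5%; over-quota: 990 units at 17%.
Pro-rata value split: in-quota = ¥227,602.90 × 1,081/2,071 = ¥118,801.90; over-quota = ¥227,602.90 − ¥118,801.90 = ¥108,801.00.
In-quota duty = ¥118,801.90 × 1.5% = ¥1,782.03. Over-quota duty = ¥108,801.00 × 17% = ¥18,496.17.
Line duty = ¥1,782.03 + ¥18,496.17 = ¥20,278.20.
Total = ¥2,403.27 + ¥39,543.79 + ¥20,278.20 = ¥62,225.26.

¥62,225.26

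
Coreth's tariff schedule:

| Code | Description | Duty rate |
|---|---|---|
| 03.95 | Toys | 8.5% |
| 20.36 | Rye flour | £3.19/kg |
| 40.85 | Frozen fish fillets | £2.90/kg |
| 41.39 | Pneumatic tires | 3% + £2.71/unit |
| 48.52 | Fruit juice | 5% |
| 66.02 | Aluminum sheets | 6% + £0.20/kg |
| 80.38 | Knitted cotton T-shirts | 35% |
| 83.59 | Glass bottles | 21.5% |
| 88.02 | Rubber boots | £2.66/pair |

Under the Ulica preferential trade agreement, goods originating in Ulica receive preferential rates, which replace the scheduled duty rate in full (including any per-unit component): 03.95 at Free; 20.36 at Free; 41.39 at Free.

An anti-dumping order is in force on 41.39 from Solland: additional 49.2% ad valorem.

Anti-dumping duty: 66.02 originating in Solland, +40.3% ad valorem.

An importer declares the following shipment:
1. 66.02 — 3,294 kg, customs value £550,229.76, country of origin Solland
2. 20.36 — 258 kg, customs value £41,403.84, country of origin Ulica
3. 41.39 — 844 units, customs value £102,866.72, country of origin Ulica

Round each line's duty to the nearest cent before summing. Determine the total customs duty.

£255,415.18

Line 1 (66.02, Solland, 3,294 kg, £550,229.76):
Base rate for 66.02 is 6% + £0.20/kg.
Additional duty on 66.02 from Solland: +40.3%. Applied ad valorem rate: 6% + 40.3% = 46.3%.
Duty = £550,229.76 × 46.3% + 3,294 × £0.20 = £255,415.18.
Line 2 (20.36, Ulica, 258 kg, £41,403.84):
Base rate for 20.36 is £3.19/kg.
Origin Ulica qualifies under the Coreth–Ulica agreement and 20.36 is covered: preferential rate Free applies instead.
Duty = £41,403.84 × 0% = £0.00.
Line 3 (41.39, Ulica, 844 units, £102,866.72):
Base rate for 41.39 is 3% + £2.71/unit.
Origin Ulica qualifies under the Coreth–Ulica agreement and 41.39 is covered: preferential rate Free applies instead.
The additional-duty order on 41.39 targets Solland, not Ulica; it does not apply.
Duty = £102,866.72 × 0% = £0.00.
Total = £255,415.18 + £0.00 + £0.00 = £255,415.18.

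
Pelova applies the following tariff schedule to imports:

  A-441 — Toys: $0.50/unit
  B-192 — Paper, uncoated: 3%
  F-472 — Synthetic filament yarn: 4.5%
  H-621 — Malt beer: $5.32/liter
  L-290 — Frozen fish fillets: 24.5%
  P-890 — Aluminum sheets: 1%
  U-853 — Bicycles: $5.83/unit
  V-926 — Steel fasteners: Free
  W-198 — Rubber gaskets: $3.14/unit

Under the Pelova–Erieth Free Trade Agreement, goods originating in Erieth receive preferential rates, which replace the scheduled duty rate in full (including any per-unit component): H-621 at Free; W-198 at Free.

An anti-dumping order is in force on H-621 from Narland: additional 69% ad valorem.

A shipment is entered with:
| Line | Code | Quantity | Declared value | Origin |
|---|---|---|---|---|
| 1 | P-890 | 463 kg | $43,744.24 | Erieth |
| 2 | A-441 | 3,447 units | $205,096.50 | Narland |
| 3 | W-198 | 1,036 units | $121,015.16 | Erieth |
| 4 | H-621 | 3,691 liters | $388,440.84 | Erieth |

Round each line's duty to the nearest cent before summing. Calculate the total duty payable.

$2,160.94

Line 1 (P-890, Erieth, 463 kg, $43,744.24):
Base rate for P-890 is 1%.
Origin Erieth is the FTA partner but P-890 is not on the preference list; base rate stands.
Duty = $43,744.24 × 1% = $437.44.
Line 2 (A-441, Narland, 3,447 units, $205,096.50):
Base rate for A-441 is $0.50/unit.
Duty = 3,447 × $0.50 = $1,723.50.
Line 3 (W-198, Erieth, 1,036 units, $121,015.16):
Base rate for W-198 is $3.14/unit.
Origin Erieth qualifies under the Pelova–Erieth agreement and W-198 is covered: preferential rate Free applies instead.
Duty = $121,015.16 × 0% = $0.00.
Line 4 (H-621, Erieth, 3,691 liters, $388,440.84):
Base rate for H-621 is $5.32/liter.
Origin Erieth qualifies under the Pelova–Erieth agreement and H-621 is covered: preferential rate Free applies instead.
The additional-duty order on H-621 targets Narland, not Erieth; it does not apply.
Duty = $388,440.84 × 0% = $0.00.
Total = $437.44 + $1,723.50 + $0.00 + $0.00 = $2,160.94.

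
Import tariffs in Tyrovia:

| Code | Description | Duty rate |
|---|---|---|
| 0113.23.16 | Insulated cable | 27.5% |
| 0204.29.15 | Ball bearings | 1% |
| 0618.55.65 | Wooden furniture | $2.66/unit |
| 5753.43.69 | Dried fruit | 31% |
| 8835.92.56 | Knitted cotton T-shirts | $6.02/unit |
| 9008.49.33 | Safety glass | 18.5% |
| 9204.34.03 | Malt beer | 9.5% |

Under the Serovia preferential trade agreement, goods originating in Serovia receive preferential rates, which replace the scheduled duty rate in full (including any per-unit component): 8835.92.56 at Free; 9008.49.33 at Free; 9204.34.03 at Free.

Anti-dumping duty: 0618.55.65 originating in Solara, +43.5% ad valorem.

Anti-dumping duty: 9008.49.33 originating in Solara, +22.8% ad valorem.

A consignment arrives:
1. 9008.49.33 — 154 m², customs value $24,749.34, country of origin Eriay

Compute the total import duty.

$4,578.63

Line 1 (9008.49.33, Eriay, 154 m², $24,749.34):
Base rate for 9008.49.33 is 18.5%.
9008.49.33 has an FTA preferential rate, but origin Eriay is not Serovia; base rate stands.
The additional-duty order on 9008.49.33 targets Solara, not Eriay; it does not apply.
Duty = $24,749.34 × 18.5% = $4,578.63.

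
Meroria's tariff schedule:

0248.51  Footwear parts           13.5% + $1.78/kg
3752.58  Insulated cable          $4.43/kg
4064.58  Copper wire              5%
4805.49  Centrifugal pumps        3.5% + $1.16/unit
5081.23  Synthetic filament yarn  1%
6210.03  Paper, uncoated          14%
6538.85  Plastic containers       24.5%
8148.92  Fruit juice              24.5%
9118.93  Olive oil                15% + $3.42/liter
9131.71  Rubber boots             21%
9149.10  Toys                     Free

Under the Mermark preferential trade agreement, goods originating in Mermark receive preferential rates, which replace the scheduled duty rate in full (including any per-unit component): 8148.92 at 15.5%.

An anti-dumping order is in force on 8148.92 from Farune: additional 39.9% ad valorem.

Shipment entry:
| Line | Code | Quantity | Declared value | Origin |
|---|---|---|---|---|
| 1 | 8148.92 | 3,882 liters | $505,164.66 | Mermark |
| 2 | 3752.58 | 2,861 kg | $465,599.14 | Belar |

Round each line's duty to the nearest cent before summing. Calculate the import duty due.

$90,974.75

Line 1 (8148.92, Mermark, 3,882 liters, $505,164.66):
Base rate for 8148.92 is 24.5%.
Origin Mermark qualifies under the Meroria–Mermark agreement and 8148.92 is covered: preferential rate 15.5% applies instead.
The additional-duty order on 8148.92 targets Farune, not Mermark; it does not apply.
Duty = $505,164.66 × 15.5% = $78,300.52.
Line 2 (3752.58, Belar, 2,861 kg, $465,599.14):
Base rate for 3752.58 is $4.43/kg.
Duty = 2,861 × $4.43 = $12,674.23.
Total = $78,300.52 + $12,674.23 = $90,974.75.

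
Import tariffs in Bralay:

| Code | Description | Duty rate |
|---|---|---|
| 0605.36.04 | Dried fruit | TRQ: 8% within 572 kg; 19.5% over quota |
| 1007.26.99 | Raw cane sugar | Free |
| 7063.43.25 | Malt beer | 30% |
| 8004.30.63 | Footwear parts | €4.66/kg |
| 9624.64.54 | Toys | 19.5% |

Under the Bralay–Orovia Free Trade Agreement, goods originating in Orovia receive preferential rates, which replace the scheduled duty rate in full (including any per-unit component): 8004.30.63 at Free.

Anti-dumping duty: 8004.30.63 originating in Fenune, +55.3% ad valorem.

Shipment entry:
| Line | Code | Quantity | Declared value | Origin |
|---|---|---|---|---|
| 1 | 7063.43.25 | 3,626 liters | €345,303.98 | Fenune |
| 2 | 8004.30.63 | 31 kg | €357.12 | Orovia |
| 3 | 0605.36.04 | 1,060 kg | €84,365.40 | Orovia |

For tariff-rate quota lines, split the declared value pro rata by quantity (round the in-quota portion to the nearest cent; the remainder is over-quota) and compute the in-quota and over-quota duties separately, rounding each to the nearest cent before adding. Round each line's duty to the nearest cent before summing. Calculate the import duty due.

€114,807.01

Line 1 (7063.43.25, Fenune, 3,626 liters, €345,303.98):
Base rate for 7063.43.25 is 30%.
Duty = €345,303.98 × 30% = €103,591.19.
Line 2 (8004.30.63, Orovia, 31 kg, €357.12):
Base rate for 8004.30.63 is €4.66/kg.
Origin Orovia qualifies under the Bralay–Orovia agreement and 8004.30.63 is covered: preferential rate Free applies instead.
The additional-duty order on 8004.30.63 targets Fenune, not Orovia; it does not apply.
Duty = €357.12 × 0% = €0.00.
Line 3 (0605.36.04, Orovia, 1,060 kg, €84,365.40):
Code 0605.36.04 is under a tariff-rate quota (threshold 572 kg). In-quota: 572 kg at 8%; over-quota: 488 kg at 19.5%.
Pro-rata value split: in-quota = €84,365.40 × 572/1,060 = €45,525.48; over-quota = €84,365.40 − €45,525.48 = €38,839.92.
In-quota duty = €45,525.48 × 8% = €3,642.04. Over-quota duty = €38,839.92 × 19.5% = €7,573.78.
Line duty = €3,642.04 + €7,573.78 = €11,215.82.
Total = €103,591.19 + €0.00 + €11,215.82 = €114,807.01.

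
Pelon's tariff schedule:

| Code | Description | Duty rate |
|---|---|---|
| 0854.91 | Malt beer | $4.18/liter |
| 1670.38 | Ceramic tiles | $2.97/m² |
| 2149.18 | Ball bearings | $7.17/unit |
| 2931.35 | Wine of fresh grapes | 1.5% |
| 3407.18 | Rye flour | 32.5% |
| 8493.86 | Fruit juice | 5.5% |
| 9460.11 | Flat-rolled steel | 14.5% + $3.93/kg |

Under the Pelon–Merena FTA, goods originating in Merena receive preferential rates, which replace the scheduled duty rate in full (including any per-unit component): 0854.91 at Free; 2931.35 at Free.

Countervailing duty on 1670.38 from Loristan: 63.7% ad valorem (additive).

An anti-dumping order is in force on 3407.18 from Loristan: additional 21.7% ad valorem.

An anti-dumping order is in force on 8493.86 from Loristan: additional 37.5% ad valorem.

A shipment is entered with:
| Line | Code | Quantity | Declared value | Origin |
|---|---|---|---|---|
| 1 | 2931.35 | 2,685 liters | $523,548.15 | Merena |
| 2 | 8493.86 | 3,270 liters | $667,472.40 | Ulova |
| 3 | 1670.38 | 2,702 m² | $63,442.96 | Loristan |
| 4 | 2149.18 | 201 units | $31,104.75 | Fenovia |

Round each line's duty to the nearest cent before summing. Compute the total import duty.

$86,590.26

Line 1 (2931.35, Merena, 2,685 liters, $523,548.15):
Base rate for 2931.35 is 1.5%.
Origin Merena qualifies under the Pelon–Merena agreement and 2931.35 is covered: preferential rate Free applies instead.
Duty = $523,548.15 × 0% = $0.00.
Line 2 (8493.86, Ulova, 3,270 liters, $667,472.40):
Base rate for 8493.86 is 5.5%.
The additional-duty order on 8493.86 targets Loristan, not Ulova; it does not apply.
Duty = $667,472.40 × 5.5% = $36,710.98.
Line 3 (1670.38, Loristan, 2,702 m², $63,442.96):
Base rate for 1670.38 is $2.97/m².
Additional duty on 1670.38 from Loristan: +63.7% ad valorem. Applied ad valorem rate = 63.7%.
Duty = $63,442.96 × 63.7% + 2,702 × $2.97 = $48,438.11.
Line 4 (2149.18, Fenovia, 201 units, $31,104.75):
Base rate for 2149.18 is $7.17/unit.
Duty = 201 × $7.17 = $1,441.17.
Total = $0.00 + $36,710.98 + $48,438.11 + $1,441.17 = $86,590.26.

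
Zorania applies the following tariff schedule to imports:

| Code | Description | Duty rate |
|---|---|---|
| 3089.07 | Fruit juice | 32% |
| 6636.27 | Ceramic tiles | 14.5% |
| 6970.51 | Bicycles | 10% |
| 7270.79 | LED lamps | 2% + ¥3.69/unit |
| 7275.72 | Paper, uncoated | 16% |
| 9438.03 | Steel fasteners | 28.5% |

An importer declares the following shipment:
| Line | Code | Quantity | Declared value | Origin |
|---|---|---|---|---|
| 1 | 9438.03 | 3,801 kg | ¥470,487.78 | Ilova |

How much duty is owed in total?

Line 1 (9438.03, Ilova, 3,801 kg, ¥470,487.78):
Base rate for 9438.03 is 28.5%.
Duty = ¥470,487.78 × 28.5% = ¥134,089.02.

¥134,089.02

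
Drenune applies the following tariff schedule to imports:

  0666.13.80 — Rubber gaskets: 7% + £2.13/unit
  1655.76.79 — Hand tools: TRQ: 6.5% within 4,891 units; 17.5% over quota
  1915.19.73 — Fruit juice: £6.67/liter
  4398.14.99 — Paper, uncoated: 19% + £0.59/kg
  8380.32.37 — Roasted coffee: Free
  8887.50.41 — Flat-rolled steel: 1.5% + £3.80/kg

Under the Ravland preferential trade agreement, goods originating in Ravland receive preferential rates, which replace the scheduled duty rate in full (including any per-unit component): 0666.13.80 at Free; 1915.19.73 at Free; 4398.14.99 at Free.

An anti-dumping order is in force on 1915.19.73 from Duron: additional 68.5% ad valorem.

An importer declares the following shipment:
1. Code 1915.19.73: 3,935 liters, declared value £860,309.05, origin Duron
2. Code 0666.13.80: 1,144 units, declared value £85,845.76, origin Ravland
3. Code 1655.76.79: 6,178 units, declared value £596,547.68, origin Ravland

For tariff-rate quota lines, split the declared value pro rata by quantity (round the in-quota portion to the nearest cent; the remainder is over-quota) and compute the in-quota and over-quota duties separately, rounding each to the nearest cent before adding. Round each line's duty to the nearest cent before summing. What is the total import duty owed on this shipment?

Line 1 (1915.19.73, Duron, 3,935 liters, £860,309.05):
Base rate for 1915.19.73 is £6.67/liter.
1915.19.73 has an FTA preferential rate, but origin Duron is not Ravland; base rate stands.
Additional duty on 1915.19.73 from Duron: +68.5% ad valorem. Applied ad valorem rate = 68.5%.
Duty = £860,309.05 × 68.5% + 3,935 × £6.67 = £615,558.15.
Line 2 (0666.13.80, Ravland, 1,144 units, £85,845.76):
Base rate for 0666.13.80 is 7% + £2.13/unit.
Origin Ravland qualifies under the Drenune–Ravland agreement and 0666.13.80 is covered: preferential rate Free applies instead.
Duty = £85,845.76 × 0% = £0.00.
Line 3 (1655.76.79, Ravland, 6,178 units, £596,547.68):
Code 1655.76.79 is under a tariff-rate quota (threshold 4,891 units). In-quota: 4,891 units at 6.5%; over-quota: 1,287 units at 17.5%.
Pro-rata value split: in-quota = £596,547.68 × 4,891/6,178 = £472,274.96; over-quota = £596,547.68 − £472,274.96 = £124,272.72.
In-quota duty = £472,274.96 × 6.5% = £30,697.87. Over-quota duty = £124,272.72 × 17.5% = £21,747.73.
Line duty = £30,697.87 + £21,747.73 = £52,445.60.
Total = £615,558.15 + £0.00 + £52,445.60 = £668,003.75.

£668,003.75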